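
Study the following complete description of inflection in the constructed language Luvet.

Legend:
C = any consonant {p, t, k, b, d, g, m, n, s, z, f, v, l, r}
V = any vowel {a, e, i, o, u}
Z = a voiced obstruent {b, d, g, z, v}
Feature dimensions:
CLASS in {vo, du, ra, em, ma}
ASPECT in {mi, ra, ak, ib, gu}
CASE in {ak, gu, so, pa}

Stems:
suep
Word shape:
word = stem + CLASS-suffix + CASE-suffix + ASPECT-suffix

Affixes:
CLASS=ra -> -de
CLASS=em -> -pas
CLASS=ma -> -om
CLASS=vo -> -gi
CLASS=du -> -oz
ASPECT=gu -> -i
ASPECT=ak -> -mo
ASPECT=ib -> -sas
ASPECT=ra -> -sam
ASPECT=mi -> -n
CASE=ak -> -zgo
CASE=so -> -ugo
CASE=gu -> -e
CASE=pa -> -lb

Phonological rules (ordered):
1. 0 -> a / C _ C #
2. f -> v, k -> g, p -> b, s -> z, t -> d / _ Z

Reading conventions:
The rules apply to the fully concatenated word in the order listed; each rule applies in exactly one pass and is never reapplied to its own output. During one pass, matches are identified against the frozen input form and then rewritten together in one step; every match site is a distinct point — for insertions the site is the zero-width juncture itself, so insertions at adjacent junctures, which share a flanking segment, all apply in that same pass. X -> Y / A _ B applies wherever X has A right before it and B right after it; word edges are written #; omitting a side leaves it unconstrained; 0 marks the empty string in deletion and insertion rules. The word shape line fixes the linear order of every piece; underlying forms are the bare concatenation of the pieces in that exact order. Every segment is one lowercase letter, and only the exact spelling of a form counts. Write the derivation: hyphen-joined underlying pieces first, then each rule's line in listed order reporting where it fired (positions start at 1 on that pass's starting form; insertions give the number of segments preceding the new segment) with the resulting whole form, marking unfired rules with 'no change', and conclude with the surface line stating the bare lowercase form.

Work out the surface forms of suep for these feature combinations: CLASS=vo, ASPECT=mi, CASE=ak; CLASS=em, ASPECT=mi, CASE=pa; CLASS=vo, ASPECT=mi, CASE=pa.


cell CLASS=vo, ASPECT=mi, CASE=ak:
underlying: suep-gi-zgo-n
1. 0 -> a / C _ C #: no change
2. f -> v, k -> g, p -> b, s -> z, t -> d / _ Z: fires at position(s) 4: suebgizgon
surface: suebgizgon

cell CLASS=em, ASPECT=mi, CASE=pa:
underlying: suep-pas-lb-n
1. 0 -> a / C _ C #: inserts after position(s) 9: sueppaslban
2. f -> v, k -> g, p -> b, s -> z, t -> d / _ Z: no change
surface: sueppaslban

cell CLASS=vo, ASPECT=mi, CASE=pa:
underlying: suep-gi-lb-n
1. 0 -> a / C _ C #: inserts after position(s) 8: suepgilban
2. f -> v, k -> g, p -> b, s -> z, t -> d / _ Z: fires at position(s) 4: suebgilban
surface: suebgilban


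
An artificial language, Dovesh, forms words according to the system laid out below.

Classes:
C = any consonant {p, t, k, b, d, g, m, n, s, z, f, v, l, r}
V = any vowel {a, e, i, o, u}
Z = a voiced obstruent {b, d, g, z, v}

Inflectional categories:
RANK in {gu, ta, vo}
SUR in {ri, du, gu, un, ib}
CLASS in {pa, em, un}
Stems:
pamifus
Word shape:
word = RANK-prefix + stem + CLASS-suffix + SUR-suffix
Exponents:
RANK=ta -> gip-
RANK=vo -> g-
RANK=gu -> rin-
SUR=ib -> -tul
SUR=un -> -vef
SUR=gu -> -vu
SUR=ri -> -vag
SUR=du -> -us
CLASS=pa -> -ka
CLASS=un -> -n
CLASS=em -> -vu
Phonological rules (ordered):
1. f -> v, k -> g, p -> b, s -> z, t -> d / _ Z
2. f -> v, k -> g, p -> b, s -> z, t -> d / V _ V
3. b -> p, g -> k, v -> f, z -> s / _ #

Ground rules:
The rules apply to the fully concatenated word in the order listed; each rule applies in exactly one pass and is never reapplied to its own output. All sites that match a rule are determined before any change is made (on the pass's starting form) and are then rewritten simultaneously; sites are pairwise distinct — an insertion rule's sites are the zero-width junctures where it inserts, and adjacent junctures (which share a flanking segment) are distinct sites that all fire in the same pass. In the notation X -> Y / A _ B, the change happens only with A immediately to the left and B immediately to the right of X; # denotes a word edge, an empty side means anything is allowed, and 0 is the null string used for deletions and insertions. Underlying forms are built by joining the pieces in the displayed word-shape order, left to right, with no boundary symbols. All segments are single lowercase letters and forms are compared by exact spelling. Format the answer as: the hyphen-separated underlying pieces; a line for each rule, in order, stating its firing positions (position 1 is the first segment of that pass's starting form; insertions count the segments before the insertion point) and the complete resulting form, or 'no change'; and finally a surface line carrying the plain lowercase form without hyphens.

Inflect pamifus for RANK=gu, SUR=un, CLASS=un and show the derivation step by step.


underlying: rin-pamifus-n-vef
1. f -> v, k -> g, p -> b, s -> z, t -> d / _ Z: no change
2. f -> v, k -> g, p -> b, s -> z, t -> d / V _ V: fires at position(s) 8: rinpamivusnvef
3. b -> p, g -> k, v -> f, z -> s / _ #: no change
surface: rinpamivusnvef


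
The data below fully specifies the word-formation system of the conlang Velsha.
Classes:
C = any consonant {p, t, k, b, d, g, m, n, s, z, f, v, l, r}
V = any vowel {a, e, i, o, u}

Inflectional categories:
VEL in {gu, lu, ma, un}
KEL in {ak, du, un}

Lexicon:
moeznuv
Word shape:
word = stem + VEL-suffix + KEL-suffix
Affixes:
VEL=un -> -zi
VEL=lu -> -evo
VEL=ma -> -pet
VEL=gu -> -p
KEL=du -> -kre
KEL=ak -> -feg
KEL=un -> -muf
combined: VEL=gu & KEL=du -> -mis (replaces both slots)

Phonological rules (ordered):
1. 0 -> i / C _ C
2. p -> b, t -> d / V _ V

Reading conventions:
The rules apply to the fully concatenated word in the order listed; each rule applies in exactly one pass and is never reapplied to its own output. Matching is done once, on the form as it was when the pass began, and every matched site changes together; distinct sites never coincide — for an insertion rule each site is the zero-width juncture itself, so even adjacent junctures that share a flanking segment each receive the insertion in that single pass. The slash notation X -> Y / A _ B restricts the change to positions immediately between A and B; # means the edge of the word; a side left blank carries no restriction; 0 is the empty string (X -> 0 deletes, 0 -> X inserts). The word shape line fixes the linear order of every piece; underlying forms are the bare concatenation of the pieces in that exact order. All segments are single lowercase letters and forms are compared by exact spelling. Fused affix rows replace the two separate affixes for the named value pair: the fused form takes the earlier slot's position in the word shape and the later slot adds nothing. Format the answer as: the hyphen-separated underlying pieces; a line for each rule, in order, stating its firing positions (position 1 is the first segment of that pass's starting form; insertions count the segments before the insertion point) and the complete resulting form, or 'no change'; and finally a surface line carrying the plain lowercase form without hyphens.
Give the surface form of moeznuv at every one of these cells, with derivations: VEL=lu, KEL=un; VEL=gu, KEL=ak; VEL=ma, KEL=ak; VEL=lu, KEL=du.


cell VEL=lu, KEL=un:
underlying: moeznuv-evo-muf
1. 0 -> i / C _ C: inserts after position(s) 4: moezinuvevomuf
2. p -> b, t -> d / V _ V: no change
surface: moezinuvevomuf

cell VEL=gu, KEL=ak:
underlying: moeznuv-p-feg
1. 0 -> i / C _ C: inserts after position(s) 4, 7, 8: moezinuvipifeg
2. p -> b, t -> d / V _ V: fires at position(s) 10: moezinuvibifeg
surface: moezinuvibifeg

cell VEL=ma, KEL=ak:
underlying: moeznuv-pet-feg
1. 0 -> i / C _ C: inserts after position(s) 4, 7, 10: moezinuvipetifeg
2. p -> b, t -> d / V _ V: fires at position(s) 10, 12: moezinuvibedifeg
surface: moezinuvibedifeg

cell VEL=lu, KEL=du:
underlying: moeznuv-evo-kre
1. 0 -> i / C _ C: inserts after position(s) 4, 11: moezinuvevokire
2. p -> b, t -> d / V _ V: no change
surface: moezinuvevokire


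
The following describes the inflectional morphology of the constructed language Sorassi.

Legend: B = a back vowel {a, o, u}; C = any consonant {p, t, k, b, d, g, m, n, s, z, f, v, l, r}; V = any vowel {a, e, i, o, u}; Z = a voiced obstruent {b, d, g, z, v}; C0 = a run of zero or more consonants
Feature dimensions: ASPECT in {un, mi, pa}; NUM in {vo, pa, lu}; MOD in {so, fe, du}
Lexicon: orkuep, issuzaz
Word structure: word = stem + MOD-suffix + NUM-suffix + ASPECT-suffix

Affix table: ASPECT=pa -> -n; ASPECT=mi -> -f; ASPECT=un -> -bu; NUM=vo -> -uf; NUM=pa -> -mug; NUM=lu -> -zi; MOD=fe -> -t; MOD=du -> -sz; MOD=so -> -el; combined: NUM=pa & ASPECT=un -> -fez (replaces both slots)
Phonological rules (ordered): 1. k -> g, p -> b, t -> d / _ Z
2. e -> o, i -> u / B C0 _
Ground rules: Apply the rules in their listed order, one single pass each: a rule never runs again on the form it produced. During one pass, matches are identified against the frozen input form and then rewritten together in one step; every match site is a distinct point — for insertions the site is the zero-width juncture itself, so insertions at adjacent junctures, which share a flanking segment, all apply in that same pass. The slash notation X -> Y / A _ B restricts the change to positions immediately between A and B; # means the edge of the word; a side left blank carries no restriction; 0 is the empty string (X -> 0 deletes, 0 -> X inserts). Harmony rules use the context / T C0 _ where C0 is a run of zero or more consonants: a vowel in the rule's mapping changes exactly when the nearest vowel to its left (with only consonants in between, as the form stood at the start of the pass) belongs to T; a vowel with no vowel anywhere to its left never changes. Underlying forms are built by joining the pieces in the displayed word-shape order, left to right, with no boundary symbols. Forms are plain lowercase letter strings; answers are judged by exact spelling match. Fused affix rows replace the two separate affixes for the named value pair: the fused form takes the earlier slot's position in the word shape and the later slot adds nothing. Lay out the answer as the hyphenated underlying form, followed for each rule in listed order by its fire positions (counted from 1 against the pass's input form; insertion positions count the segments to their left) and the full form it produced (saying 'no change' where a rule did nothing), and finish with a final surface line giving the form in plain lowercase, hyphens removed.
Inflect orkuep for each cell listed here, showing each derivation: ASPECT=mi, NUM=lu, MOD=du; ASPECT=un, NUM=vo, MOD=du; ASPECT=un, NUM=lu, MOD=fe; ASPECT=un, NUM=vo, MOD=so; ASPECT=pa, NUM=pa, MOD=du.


cell ASPECT=mi, NUM=lu, MOD=du:
underlying: orkuep-sz-zi-f
1. k -> g, p -> b, t -> d / _ Z: no change
2. e -> o, i -> u / B C0 _: fires at position(s) 5: orkuopszzif
surface: orkuopszzif

cell ASPECT=un, NUM=vo, MOD=du:
underlying: orkuep-sz-uf-bu
1. k -> g, p -> b, t -> d / _ Z: no change
2. e -> o, i -> u / B C0 _: fires at position(s) 5: orkuopszufbu
surface: orkuopszufbu

cell ASPECT=un, NUM=lu, MOD=fe:
underlying: orkuep-t-zi-bu
1. k -> g, p -> b, t -> d / _ Z: fires at position(s) 7: orkuepdzibu
2. e -> o, i -> u / B C0 _: fires at position(s) 5: orkuopdzibu
surface: orkuopdzibu

cell ASPECT=un, NUM=vo, MOD=so:
underlying: orkuep-el-uf-bu
1. k -> g, p -> b, t -> d / _ Z: no change
2. e -> o, i -> u / B C0 _: fires at position(s) 5: orkuopelufbu
surface: orkuopelufbu

cell ASPECT=pa, NUM=pa, MOD=du:
underlying: orkuep-sz-mug-n
1. k -> g, p -> b, t -> d / _ Z: no change
2. e -> o, i -> u / B C0 _: fires at position(s) 5: orkuopszmugn
surface: orkuopszmugn


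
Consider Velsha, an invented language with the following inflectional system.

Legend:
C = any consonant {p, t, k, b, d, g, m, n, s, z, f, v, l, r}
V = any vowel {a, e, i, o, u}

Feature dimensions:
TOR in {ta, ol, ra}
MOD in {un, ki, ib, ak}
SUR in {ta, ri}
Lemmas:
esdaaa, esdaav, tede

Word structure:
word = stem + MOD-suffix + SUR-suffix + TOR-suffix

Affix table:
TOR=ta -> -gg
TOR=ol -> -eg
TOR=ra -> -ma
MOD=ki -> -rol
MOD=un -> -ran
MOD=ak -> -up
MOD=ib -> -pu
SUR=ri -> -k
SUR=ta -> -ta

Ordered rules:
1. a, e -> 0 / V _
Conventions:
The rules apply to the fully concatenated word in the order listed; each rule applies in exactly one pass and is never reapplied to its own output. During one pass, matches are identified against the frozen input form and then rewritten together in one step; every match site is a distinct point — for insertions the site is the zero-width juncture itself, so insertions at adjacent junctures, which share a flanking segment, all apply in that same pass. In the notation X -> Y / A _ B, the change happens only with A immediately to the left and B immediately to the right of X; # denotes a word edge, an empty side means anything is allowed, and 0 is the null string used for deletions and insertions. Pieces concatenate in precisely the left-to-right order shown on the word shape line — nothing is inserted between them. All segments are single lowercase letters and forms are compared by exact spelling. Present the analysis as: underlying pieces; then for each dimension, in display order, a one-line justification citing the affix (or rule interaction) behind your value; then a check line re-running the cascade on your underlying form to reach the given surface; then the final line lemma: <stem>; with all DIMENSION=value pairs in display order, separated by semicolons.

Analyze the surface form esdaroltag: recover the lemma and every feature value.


underlying: esdaaa-rol-ta-eg
TOR=ol - signalled by the affix -eg
MOD=ki - signalled by the affix -rol
SUR=ta - signalled by the affix -ta
check: esdaaaroltaeg -> esdaroltag
lemma: esdaaa; TOR=ol; MOD=ki; SUR=ta


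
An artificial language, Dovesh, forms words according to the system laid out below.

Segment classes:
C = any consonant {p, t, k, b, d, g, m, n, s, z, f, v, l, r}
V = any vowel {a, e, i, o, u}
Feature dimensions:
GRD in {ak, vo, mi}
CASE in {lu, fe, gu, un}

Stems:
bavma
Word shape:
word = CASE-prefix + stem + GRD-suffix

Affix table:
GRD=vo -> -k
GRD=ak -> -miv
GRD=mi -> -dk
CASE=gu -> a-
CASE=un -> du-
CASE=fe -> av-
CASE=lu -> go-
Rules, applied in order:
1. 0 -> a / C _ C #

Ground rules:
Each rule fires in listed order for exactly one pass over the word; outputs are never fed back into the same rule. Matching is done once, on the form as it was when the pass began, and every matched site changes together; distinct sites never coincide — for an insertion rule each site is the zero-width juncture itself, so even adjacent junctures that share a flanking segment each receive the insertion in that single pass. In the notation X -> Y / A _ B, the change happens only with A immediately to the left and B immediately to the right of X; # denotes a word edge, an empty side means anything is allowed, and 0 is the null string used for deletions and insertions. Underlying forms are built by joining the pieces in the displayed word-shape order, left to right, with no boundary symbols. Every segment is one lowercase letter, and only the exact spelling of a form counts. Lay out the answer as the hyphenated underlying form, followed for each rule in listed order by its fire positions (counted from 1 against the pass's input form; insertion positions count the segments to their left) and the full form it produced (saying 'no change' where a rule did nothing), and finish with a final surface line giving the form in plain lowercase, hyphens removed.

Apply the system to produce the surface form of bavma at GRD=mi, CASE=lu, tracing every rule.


underlying: go-bavma-dk
1. 0 -> a / C _ C #: inserts after position(s) 8: gobavmadak
surface: gobavmadak


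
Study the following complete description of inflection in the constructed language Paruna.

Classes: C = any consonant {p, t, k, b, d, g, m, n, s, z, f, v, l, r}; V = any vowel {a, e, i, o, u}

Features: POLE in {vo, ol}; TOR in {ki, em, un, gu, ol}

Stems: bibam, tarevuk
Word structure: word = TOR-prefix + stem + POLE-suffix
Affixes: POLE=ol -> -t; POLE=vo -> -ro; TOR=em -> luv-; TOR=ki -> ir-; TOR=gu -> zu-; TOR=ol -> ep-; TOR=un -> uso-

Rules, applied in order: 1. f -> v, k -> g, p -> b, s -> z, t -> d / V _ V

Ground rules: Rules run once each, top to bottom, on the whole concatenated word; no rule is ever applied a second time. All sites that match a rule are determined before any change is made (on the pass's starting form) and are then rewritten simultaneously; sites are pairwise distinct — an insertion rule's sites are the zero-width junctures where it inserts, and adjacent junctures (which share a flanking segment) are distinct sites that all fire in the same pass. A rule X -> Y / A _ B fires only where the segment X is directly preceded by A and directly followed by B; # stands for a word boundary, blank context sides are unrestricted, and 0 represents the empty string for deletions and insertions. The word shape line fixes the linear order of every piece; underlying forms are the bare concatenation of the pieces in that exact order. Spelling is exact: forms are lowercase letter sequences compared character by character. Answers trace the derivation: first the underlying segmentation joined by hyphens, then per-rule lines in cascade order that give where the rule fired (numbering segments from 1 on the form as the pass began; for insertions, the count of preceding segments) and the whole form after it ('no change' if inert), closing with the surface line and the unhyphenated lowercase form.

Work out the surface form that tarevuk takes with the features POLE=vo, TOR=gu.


underlying: zu-tarevuk-ro
1. f -> v, k -> g, p -> b, s -> z, t -> d / V _ V: fires at position(s) 3: zudarevukro
surface: zudarevukro


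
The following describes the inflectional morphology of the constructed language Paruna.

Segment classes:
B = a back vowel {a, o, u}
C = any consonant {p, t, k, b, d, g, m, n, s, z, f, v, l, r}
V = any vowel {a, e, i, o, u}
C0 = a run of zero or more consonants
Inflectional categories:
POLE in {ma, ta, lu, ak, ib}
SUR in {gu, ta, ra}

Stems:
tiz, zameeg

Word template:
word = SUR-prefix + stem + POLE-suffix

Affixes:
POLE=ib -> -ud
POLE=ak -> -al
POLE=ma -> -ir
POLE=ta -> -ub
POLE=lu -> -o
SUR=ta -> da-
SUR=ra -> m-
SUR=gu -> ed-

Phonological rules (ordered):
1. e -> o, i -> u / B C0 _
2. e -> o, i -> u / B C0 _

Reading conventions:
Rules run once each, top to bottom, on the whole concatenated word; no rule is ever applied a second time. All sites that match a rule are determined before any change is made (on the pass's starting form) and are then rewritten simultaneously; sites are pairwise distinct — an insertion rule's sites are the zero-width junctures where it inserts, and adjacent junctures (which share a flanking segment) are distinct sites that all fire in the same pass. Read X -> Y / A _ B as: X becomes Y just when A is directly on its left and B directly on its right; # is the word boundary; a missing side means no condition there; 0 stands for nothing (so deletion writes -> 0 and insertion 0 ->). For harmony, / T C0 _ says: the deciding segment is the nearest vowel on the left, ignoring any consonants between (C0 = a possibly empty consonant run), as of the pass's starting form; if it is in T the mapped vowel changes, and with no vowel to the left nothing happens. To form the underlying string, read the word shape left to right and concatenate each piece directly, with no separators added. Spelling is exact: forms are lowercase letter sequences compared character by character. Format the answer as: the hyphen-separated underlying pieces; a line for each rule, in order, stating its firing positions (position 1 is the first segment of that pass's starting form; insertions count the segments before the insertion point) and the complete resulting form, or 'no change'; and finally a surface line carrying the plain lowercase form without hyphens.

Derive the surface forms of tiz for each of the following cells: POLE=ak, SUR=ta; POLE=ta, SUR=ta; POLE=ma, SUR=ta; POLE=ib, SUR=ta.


cell POLE=ak, SUR=ta:
underlying: da-tiz-al
1. e -> o, i -> u / B C0 _: fires at position(s) 4: datuzal
2. e -> o, i -> u / B C0 _: no change
surface: datuzal

cell POLE=ta, SUR=ta:
underlying: da-tiz-ub
1. e -> o, i -> u / B C0 _: fires at position(s) 4: datuzub
2. e -> o, i -> u / B C0 _: no change
surface: datuzub

cell POLE=ma, SUR=ta:
underlying: da-tiz-ir
1. e -> o, i -> u / B C0 _: fires at position(s) 4: datuzir
2. e -> o, i -> u / B C0 _: fires at position(s) 6: datuzur
surface: datuzur

cell POLE=ib, SUR=ta:
underlying: da-tiz-ud
1. e -> o, i -> u / B C0 _: fires at position(s) 4: datuzud
2. e -> o, i -> u / B C0 _: no change
surface: datuzud


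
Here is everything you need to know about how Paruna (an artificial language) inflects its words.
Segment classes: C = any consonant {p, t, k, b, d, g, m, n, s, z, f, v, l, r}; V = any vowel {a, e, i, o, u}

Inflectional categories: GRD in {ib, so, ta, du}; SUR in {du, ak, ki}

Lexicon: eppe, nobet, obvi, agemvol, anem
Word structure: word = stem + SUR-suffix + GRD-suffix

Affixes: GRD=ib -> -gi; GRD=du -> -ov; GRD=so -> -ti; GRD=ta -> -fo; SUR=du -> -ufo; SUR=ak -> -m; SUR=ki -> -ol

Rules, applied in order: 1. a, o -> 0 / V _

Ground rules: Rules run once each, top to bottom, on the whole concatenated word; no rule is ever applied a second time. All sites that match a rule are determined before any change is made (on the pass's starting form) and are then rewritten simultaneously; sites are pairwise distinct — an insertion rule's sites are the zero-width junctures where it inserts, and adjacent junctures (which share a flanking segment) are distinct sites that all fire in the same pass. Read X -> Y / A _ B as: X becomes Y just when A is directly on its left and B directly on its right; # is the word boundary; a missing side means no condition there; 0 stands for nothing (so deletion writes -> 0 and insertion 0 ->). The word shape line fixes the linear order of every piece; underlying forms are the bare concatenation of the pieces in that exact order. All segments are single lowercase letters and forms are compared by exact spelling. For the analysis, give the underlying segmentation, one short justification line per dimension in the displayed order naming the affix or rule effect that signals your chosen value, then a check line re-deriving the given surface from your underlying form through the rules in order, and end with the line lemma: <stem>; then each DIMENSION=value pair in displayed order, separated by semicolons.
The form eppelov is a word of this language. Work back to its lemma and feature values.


underlying: eppe-ol-ov
GRD=du - signalled by the affix -ov
SUR=ki - signalled by the affix -ol
check: eppeolov -> eppelov
lemma: eppe; GRD=du; SUR=ki


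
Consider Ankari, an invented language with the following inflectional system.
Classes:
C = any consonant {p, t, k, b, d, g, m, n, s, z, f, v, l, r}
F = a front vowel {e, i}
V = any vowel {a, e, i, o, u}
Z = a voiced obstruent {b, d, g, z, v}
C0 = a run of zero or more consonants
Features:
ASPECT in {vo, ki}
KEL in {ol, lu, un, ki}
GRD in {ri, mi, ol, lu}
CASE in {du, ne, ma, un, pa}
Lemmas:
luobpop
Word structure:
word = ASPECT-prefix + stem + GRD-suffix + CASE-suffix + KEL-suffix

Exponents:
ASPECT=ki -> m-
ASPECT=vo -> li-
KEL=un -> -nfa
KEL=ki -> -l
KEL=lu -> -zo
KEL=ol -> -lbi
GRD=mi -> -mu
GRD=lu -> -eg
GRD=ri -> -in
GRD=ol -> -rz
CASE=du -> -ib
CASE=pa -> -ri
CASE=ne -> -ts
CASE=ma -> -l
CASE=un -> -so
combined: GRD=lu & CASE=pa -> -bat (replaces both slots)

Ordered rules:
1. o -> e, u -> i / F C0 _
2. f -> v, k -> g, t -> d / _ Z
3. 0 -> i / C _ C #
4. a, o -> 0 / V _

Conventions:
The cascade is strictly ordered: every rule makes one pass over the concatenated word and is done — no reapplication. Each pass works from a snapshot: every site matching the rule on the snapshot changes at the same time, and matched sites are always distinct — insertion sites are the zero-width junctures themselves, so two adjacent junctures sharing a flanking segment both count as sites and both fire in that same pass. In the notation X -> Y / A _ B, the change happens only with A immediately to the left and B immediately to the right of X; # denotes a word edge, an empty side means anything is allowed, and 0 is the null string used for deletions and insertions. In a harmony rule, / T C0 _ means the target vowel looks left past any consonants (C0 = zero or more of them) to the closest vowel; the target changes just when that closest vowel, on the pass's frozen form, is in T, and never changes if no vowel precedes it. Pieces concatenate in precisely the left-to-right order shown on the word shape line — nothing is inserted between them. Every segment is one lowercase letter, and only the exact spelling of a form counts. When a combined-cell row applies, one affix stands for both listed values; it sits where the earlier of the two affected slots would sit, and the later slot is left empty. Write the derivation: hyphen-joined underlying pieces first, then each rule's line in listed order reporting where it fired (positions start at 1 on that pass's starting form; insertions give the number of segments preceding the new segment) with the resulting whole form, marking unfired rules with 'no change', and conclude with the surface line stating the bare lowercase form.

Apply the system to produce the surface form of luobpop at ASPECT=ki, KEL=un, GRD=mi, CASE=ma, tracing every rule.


underlying: m-luobpop-mu-l-nfa
1. o -> e, u -> i / F C0 _: no change
2. f -> v, k -> g, t -> d / _ Z: no change
3. 0 -> i / C _ C #: no change
4. a, o -> 0 / V _: fires at position(s) 4: mlubpopmulnfa
surface: mlubpopmulnfa


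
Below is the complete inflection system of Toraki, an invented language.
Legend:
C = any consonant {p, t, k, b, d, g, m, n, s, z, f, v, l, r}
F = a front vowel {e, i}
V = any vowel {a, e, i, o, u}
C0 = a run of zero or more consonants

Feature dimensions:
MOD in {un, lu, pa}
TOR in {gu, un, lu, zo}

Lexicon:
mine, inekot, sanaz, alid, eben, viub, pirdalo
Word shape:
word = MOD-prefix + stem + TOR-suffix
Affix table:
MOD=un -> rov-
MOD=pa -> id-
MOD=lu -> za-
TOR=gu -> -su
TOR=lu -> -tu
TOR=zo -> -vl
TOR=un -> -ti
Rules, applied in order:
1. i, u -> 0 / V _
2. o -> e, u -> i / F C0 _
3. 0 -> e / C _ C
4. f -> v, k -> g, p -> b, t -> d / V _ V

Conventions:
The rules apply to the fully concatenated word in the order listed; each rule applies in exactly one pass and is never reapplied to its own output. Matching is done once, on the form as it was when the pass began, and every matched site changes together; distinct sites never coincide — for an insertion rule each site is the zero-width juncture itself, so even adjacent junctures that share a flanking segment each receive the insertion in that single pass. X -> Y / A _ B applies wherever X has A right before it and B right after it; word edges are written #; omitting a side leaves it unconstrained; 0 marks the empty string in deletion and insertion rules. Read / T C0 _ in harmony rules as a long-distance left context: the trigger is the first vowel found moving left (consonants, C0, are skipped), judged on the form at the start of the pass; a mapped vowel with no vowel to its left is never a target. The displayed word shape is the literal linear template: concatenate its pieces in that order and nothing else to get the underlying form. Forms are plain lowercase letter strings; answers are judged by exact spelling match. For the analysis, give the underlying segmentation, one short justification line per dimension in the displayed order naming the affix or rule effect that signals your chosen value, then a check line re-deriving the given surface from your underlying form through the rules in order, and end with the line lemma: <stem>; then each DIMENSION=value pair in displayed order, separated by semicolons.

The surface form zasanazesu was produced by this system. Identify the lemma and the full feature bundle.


underlying: za-sanaz-su
MOD=lu - signalled by the affix za-
TOR=gu - signalled by the affix -su
check: zasanazsu -> zasanazsu -> zasanazsu -> zasanazesu -> zasanazesu
lemma: sanaz; MOD=lu; TOR=gu


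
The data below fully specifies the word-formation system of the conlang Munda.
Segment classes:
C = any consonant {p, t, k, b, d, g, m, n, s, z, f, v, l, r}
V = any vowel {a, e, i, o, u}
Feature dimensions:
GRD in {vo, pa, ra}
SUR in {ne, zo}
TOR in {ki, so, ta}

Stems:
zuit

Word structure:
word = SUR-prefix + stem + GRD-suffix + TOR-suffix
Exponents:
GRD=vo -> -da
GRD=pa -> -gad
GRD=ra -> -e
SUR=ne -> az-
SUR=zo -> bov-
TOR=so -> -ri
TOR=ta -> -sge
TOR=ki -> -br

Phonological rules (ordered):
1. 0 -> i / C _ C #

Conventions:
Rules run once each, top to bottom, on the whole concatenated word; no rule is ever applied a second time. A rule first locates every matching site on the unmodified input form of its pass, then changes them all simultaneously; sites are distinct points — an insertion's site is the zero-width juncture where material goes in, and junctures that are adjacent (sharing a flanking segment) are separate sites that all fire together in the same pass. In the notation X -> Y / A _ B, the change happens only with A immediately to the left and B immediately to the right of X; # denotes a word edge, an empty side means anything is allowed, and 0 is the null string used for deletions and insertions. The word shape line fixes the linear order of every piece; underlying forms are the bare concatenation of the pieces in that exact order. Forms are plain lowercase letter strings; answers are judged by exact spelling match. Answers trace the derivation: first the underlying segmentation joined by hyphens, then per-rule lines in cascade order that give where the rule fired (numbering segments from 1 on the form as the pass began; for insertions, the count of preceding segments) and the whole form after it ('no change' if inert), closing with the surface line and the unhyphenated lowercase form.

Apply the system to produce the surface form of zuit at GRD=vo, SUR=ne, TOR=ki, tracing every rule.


underlying: az-zuit-da-br
1. 0 -> i / C _ C #: inserts after position(s) 9: azzuitdabir
surface: azzuitdabir


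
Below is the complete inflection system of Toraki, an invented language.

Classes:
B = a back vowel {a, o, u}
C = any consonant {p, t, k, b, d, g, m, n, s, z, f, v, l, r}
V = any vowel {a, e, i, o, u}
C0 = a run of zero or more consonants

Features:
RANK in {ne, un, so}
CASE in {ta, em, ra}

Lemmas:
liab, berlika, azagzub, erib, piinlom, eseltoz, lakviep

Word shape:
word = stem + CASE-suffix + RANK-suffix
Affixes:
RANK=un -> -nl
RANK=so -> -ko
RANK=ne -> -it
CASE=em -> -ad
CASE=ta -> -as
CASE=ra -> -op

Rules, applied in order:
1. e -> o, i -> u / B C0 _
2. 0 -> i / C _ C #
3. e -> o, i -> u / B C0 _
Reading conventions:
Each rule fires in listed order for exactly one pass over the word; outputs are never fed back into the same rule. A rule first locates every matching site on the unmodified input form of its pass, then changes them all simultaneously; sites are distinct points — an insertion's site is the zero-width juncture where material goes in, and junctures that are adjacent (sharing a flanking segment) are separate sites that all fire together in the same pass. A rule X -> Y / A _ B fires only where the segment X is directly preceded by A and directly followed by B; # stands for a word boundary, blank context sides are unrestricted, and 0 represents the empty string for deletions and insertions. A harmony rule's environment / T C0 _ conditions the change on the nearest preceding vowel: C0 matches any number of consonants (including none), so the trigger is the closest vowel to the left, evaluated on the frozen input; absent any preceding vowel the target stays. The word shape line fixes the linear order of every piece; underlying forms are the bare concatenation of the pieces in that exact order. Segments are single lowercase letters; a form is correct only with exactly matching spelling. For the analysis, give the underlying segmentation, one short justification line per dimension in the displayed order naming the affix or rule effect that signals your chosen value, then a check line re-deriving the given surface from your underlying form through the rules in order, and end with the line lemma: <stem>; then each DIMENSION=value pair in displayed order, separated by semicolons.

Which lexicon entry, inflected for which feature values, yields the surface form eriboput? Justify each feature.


underlying: erib-op-it
RANK=ne - signalled by the affix -it
CASE=ra - signalled by the affix -op
check: eribopit -> eriboput -> eriboput -> eriboput
lemma: erib; RANK=ne; CASE=ra


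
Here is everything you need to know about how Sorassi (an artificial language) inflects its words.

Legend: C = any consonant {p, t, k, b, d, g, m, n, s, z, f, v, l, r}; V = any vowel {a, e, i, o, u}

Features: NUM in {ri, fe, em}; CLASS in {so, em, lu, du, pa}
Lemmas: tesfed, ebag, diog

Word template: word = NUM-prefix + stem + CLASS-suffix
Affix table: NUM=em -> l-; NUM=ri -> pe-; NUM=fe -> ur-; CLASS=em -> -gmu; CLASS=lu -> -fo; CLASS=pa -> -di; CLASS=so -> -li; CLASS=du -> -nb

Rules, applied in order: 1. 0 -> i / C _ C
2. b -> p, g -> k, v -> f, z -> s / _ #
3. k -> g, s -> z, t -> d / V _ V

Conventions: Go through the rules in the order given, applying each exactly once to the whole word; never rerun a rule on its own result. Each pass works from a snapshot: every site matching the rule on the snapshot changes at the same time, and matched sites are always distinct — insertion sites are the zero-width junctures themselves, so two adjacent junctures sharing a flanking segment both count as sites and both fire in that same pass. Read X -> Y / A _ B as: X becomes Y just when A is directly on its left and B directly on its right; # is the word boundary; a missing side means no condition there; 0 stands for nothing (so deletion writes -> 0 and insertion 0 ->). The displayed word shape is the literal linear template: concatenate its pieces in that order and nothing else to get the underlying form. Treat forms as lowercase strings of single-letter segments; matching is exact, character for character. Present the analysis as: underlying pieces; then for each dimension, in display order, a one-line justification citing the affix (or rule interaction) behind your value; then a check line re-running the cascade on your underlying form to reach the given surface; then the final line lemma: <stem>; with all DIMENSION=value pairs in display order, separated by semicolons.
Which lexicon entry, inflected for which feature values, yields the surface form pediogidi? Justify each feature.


underlying: pe-diog-di
NUM=ri - signalled by the affix pe-
CLASS=pa - signalled by the affix -di
check: pediogdi -> pediogidi -> pediogidi -> pediogidi
lemma: diog; NUM=ri; CLASS=pa


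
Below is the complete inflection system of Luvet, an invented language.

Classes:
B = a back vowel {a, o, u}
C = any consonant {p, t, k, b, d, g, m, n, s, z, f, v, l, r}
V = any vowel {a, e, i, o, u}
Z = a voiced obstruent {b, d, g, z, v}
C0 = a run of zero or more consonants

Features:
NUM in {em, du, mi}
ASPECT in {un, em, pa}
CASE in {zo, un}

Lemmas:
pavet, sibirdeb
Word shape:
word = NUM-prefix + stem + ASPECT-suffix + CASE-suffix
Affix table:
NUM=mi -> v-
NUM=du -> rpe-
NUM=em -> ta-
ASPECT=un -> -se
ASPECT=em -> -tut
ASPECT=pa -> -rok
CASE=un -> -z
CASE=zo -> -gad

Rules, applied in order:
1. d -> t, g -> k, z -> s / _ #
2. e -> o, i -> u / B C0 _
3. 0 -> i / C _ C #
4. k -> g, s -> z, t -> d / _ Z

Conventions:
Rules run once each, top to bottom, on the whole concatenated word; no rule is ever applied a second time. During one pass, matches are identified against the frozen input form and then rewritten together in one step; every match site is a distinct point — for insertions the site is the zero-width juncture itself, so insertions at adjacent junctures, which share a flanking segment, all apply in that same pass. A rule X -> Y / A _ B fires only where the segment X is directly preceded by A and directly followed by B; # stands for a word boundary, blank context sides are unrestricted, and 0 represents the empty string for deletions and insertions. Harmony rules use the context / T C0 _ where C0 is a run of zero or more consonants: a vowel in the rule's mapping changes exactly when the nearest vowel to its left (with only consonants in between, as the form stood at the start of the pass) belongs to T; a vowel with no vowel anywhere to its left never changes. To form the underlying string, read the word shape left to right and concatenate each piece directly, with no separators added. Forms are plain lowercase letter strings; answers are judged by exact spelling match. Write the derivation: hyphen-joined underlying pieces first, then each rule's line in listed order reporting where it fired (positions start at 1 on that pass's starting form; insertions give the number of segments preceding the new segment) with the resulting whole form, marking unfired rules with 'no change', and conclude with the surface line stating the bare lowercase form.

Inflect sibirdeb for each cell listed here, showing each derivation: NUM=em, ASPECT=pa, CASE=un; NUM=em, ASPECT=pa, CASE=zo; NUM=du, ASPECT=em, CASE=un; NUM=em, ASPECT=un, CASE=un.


cell NUM=em, ASPECT=pa, CASE=un:
underlying: ta-sibirdeb-rok-z
1. d -> t, g -> k, z -> s / _ #: fires at position(s) 14: tasibirdebroks
2. e -> o, i -> u / B C0 _: fires at position(s) 4: tasubirdebroks
3. 0 -> i / C _ C #: inserts after position(s) 13: tasubirdebrokis
4. k -> g, s -> z, t -> d / _ Z: no change
surface: tasubirdebrokis

cell NUM=em, ASPECT=pa, CASE=zo:
underlying: ta-sibirdeb-rok-gad
1. d -> t, g -> k, z -> s / _ #: fires at position(s) 16: tasibirdebrokgat
2. e -> o, i -> u / B C0 _: fires at position(s) 4: tasubirdebrokgat
3. 0 -> i / C _ C #: no change
4. k -> g, s -> z, t -> d / _ Z: fires at position(s) 13: tasubirdebroggat
surface: tasubirdebroggat

cell NUM=du, ASPECT=em, CASE=un:
underlying: rpe-sibirdeb-tut-z
1. d -> t, g -> k, z -> s / _ #: fires at position(s) 15: rpesibirdebtuts
2. e -> o, i -> u / B C0 _: no change
3. 0 -> i / C _ C #: inserts after position(s) 14: rpesibirdebtutis
4. k -> g, s -> z, t -> d / _ Z: no change
surface: rpesibirdebtutis

cell NUM=em, ASPECT=un, CASE=un:
underlying: ta-sibirdeb-se-z
1. d -> t, g -> k, z -> s / _ #: fires at position(s) 13: tasibirdebses
2. e -> o, i -> u / B C0 _: fires at position(s) 4: tasubirdebses
3. 0 -> i / C _ C #: no change
4. k -> g, s -> z, t -> d / _ Z: no change
surface: tasubirdebses


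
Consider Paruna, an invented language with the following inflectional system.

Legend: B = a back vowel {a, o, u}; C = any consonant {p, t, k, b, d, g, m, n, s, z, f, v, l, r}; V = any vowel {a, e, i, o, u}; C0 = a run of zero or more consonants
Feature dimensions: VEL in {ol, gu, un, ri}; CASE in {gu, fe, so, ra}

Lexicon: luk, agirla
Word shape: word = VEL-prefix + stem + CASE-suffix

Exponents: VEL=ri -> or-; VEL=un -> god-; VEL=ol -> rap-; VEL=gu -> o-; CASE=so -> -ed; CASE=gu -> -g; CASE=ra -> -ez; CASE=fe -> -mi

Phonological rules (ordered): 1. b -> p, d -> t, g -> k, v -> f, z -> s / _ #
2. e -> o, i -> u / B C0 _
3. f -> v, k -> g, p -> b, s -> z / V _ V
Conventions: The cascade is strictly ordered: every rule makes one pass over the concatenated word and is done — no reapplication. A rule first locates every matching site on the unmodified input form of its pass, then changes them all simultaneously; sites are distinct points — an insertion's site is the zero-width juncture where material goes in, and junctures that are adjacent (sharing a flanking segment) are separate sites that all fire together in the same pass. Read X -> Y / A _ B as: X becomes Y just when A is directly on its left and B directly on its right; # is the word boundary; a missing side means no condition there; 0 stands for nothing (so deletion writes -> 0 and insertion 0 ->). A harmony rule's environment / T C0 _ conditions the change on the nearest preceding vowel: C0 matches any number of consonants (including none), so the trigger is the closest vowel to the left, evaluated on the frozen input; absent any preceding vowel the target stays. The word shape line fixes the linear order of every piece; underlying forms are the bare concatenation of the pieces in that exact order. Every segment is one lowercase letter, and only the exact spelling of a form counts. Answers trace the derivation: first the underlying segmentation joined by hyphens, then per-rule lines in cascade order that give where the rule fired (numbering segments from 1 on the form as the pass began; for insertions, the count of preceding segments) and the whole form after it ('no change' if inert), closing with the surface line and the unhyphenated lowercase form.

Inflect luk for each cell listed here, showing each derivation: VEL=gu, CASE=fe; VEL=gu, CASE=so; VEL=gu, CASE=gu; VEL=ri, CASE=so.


cell VEL=gu, CASE=fe:
underlying: o-luk-mi
1. b -> p, d -> t, g -> k, v -> f, z -> s / _ #: no change
2. e -> o, i -> u / B C0 _: fires at position(s) 6: olukmu
3. f -> v, k -> g, p -> b, s -> z / V _ V: no change
surface: olukmu

cell VEL=gu, CASE=so:
underlying: o-luk-ed
1. b -> p, d -> t, g -> k, v -> f, z -> s / _ #: fires at position(s) 6: oluket
2. e -> o, i -> u / B C0 _: fires at position(s) 5: olukot
3. f -> v, k -> g, p -> b, s -> z / V _ V: fires at position(s) 4: olugot
surface: olugot

cell VEL=gu, CASE=gu:
underlying: o-luk-g
1. b -> p, d -> t, g -> k, v -> f, z -> s / _ #: fires at position(s) 5: olukk
2. e -> o, i -> u / B C0 _: no change
3. f -> v, k -> g, p -> b, s -> z / V _ V: no change
surface: olukk

cell VEL=ri, CASE=so:
underlying: or-luk-ed
1. b -> p, d -> t, g -> k, v -> f, z -> s / _ #: fires at position(s) 7: orluket
2. e -> o, i -> u / B C0 _: fires at position(s) 6: orlukot
3. f -> v, k -> g, p -> b, s -> z / V _ V: fires at position(s) 5: orlugot
surface: orlugot
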